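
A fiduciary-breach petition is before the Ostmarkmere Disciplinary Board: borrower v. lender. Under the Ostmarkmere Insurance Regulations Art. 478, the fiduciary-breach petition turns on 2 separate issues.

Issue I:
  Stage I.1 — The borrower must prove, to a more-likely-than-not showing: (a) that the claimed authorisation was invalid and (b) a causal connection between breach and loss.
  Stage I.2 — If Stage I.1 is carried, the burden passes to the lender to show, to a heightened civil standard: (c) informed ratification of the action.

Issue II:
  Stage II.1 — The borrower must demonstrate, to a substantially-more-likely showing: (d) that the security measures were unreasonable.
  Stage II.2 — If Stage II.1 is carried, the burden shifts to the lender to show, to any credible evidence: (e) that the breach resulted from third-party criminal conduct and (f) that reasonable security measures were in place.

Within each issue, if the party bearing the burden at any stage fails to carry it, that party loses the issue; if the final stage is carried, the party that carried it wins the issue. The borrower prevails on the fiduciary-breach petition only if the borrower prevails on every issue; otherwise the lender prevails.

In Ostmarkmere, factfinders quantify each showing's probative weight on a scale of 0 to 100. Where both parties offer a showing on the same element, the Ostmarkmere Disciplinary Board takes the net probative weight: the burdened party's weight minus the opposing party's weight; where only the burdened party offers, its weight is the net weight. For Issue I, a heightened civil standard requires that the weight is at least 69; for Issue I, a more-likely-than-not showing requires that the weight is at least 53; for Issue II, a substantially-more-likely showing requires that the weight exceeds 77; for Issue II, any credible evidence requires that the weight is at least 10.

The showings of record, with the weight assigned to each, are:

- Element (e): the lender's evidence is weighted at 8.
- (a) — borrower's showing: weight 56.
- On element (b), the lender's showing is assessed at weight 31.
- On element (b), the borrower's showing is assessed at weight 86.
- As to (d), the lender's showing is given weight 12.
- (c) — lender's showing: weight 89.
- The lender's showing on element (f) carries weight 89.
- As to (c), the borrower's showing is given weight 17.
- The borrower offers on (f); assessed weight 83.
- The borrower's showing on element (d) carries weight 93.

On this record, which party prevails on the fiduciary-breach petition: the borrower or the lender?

lender

— Issue I —
At Stage I.1 the borrower must meet a more-likely-than-not showing (weight is at least 53): on (a) the weight is 56, ≥ 53, so (a) meets the standard; on (b) the weight is 86 less the opposing 31 gives net 55, ≥ 53, so (b) meets the standard.
  The borrower carries Stage I.1; the lender now bears the burden.
At Stage I.2 the lender must meet a heightened civil standard (weight is at least 69): on (c) the weight is 89 less the opposing 17 gives net 72, which does reach 69, so (c) meets the standard.
  The lender carries the last stage.
With every stage satisfied, the lender prevails on this issue.
— Issue II —
At Stage II.1 the borrower must meet a substantially-more-likely showing (weight exceeds 77): on (d) the weight is 93 less the opposing 12 gives net 81, which does exceed 77, so (d) meets the standard.
  Stage II.1 is satisfied; the onus moves to the lender.
At Stage II.2 the lender must meet any credible evidence (weight is at least 10): on (e) the weight is 8, < 10, so (e) does not meet the standard; on (f) the weight is 89 less the opposing 83 gives net 6, < 10, so (f) does not meet the standard.
  Not every element is met, so the lender fails to carry Stage II.2.
The borrower prevails on this issue.
Per-issue: Issue I → lender; Issue II → borrower. The borrower must prevail on every issue; overall, the lender prevails.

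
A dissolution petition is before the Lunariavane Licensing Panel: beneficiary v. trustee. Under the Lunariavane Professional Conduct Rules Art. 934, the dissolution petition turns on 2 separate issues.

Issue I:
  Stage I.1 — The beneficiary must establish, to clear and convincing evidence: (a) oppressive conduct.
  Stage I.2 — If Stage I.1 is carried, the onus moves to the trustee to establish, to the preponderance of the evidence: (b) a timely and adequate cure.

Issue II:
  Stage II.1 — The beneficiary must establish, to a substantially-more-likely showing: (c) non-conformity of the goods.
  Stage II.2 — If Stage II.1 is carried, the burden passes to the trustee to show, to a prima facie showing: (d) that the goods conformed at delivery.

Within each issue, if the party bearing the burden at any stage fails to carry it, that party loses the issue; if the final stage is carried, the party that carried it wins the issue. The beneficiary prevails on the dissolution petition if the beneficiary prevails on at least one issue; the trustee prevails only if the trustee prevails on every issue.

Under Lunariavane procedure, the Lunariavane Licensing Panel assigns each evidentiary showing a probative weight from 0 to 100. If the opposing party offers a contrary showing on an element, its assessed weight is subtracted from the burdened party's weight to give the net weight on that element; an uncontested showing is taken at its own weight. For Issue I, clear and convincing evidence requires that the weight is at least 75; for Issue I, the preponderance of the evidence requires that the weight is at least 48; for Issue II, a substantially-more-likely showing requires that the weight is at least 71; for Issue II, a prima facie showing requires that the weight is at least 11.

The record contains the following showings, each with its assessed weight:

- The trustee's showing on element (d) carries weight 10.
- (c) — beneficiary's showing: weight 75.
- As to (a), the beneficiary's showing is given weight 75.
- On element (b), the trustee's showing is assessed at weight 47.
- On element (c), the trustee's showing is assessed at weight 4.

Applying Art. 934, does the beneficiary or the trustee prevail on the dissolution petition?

— Issue I —
Stage I.1 (beneficiary, clear and convincing evidence, weight is at least 75): (a) 75 ≥ 75 — meets.
  All elements met. The burden passes to the trustee.
Stage I.2 (trustee, the preponderance of the evidence, weight is at least 48): (b) 47 < 48 — fails.
  Not every element is met, so the trustee fails to carry Stage I.2.
The analysis ends at Stage I.2; the beneficiary prevails on this issue.
— Issue II —
Stage II.1 — burden on beneficiary; standard: a substantially-more-likely showing (weight is at least 71).
    (c): 75 − 4 = 71 ≥ 71 [met]
  Stage II.1 carried; the burden shifts to the trustee.
Stage II.2 — burden on trustee; standard: a prima facie showing (weight is at least 11).
    (d): 10 < 11 [not met]
  Stage II.2 not carried; the trustee fails its burden.
The analysis ends at Stage II.2; the beneficiary prevails on this issue.
Per-issue: Issue I → beneficiary; Issue II → beneficiary. The beneficiary must prevail on at least one issue; overall, the beneficiary prevails.

beneficiary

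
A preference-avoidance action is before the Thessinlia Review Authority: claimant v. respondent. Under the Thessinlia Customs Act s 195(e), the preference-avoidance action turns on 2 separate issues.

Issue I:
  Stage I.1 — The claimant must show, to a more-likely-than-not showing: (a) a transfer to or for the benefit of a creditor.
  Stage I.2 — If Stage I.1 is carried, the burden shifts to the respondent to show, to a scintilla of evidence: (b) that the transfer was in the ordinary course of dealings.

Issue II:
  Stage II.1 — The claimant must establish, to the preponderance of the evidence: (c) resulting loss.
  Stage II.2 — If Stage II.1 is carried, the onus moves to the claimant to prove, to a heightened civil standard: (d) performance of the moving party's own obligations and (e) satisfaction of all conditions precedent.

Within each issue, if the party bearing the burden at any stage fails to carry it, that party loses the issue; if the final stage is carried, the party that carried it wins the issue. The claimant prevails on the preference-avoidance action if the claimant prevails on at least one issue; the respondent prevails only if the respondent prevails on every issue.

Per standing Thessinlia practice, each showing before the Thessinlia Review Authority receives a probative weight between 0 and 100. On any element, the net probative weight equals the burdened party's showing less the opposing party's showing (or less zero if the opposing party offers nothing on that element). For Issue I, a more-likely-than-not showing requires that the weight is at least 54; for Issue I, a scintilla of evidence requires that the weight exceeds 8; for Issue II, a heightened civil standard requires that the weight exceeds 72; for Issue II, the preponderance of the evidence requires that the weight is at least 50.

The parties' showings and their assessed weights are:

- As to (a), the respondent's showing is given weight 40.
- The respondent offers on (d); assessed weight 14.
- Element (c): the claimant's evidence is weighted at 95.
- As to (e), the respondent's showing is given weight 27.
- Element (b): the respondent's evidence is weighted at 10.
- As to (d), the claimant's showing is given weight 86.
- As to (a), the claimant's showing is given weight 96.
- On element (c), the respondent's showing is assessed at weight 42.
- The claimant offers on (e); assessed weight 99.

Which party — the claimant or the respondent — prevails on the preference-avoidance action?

respondent

— Issue I —
Stage I.1 (claimant, a more-likely-than-not showing, weight is at least 54): (a) net 96−40=56 ≥ 54 — meets.
  Stage I.1 is satisfied; the onus moves to the respondent.
Stage I.2 (respondent, a scintilla of evidence, weight exceeds 8): (b) 10 > 8 — meets.
  The respondent carries the last stage.
Every stage carried; the respondent prevails on this issue.
— Issue II —
At Stage II.1 the claimant must meet the preponderance of the evidence (weight is at least 50): on (c) the weight is 95 less the opposing 42 gives net 53, ≥ 50, so (c) meets the standard.
  Stage II.1 is satisfied; the claimant continues to bear the burden.
At Stage II.2 the claimant must meet a heightened civil standard (weight exceeds 72): on (d) the weight is 86 less the opposing 14 gives net 72, ≤ 72, so (d) does not meet the standard; on (e) the weight is 99 less the opposing 27 gives net 72, ≤ 72, so (e) does not meet the standard.
  The claimant does not carry Stage II.2.
The respondent prevails on this issue.
Per-issue: Issue I → respondent; Issue II → respondent. The claimant must prevail on at least one issue; overall, the respondent prevails.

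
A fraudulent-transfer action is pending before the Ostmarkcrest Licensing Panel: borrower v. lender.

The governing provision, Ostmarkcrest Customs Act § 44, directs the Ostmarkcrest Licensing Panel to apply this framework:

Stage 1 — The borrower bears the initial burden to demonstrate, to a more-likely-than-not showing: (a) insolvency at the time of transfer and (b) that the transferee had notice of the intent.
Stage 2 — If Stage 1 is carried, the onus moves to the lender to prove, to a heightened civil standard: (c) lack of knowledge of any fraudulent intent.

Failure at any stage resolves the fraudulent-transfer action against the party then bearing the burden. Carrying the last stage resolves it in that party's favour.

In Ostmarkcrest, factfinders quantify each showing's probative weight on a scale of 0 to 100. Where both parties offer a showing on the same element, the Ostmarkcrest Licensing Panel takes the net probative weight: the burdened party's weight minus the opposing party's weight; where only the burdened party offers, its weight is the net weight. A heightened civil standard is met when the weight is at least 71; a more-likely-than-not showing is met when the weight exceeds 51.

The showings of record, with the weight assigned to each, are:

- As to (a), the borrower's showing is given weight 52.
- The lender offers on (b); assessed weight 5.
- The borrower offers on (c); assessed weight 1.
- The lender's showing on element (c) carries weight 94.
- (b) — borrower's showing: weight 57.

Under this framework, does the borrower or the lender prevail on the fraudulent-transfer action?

At Stage 1 the borrower must meet a more-likely-than-not showing (weight exceeds 51): on (a) the weight is 52, which does exceed 51, so (a) meets the standard; on (b) the weight is 57 less the opposing 5 gives net 52, > 51, so (b) meets the standard.
  Stage 1 carried; the burden shifts to the lender.
At Stage 2 the lender must meet a heightened civil standard (weight is at least 71): on (c) the weight is 94 less the opposing 1 gives net 93, which does reach 71, so (c) meets the standard.
  Stage 2 carried; the final stage is satisfied.
All stages carried — the lender prevails.

lender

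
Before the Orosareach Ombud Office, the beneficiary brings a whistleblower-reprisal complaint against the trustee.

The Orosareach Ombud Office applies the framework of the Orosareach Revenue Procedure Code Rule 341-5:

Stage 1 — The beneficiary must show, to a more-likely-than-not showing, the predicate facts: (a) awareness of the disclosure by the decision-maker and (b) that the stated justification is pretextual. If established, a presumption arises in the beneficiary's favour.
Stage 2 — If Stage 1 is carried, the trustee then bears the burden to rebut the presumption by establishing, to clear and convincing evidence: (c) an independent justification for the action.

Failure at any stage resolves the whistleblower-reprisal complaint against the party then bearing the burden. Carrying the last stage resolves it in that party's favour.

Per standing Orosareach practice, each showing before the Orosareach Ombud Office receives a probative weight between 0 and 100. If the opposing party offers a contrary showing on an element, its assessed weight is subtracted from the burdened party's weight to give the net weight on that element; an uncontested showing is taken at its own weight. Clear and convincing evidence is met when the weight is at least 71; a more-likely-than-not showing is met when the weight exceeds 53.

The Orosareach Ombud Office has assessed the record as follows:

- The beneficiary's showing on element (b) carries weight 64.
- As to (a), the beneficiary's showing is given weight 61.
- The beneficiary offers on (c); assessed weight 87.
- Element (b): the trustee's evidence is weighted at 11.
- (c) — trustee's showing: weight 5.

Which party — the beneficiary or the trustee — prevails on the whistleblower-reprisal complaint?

trustee

At Stage 1 the beneficiary must meet a more-likely-than-not showing (weight exceeds 53): on (a) the weight is 61, > 53, so (a) meets the standard; on (b) the weight is 64 less the opposing 11 gives net 53, which does not exceed 53, so (b) does not meet the standard.
  Not every element is met, so the beneficiary fails to carry Stage 1.
The trustee prevails.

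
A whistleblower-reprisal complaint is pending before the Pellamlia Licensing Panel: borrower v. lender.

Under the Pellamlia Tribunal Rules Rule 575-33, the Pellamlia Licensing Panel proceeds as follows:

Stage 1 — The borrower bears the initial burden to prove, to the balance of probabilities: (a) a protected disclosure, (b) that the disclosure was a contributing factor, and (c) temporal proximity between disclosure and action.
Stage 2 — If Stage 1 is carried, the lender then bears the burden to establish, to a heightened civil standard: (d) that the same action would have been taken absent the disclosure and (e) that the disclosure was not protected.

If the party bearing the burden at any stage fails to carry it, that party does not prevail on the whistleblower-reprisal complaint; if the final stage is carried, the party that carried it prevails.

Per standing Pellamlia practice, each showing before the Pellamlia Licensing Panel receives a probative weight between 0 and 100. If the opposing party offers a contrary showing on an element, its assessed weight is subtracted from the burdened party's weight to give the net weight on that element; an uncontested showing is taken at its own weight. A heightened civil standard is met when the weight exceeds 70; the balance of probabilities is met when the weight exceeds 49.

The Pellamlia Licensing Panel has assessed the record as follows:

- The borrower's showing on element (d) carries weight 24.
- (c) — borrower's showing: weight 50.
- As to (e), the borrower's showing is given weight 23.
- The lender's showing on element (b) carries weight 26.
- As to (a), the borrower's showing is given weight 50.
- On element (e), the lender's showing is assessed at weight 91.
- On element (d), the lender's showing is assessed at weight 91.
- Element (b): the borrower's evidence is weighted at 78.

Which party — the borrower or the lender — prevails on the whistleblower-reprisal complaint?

Stage 1 (borrower, the balance of probabilities, weight exceeds 49): (a) 50 > 49 — meets; (b) net 78−26=52 > 49 — meets; (c) 50 > 49 — meets.
  Stage 1 is satisfied; the onus moves to the lender.
Stage 2 (lender, a heightened civil standard, weight exceeds 70): (d) net 91−24=67 ≤ 70 — fails; (e) net 91−23=68 ≤ 70 — fails.
  The lender does not carry Stage 2.
The analysis ends at Stage 2; the borrower prevails.

borrower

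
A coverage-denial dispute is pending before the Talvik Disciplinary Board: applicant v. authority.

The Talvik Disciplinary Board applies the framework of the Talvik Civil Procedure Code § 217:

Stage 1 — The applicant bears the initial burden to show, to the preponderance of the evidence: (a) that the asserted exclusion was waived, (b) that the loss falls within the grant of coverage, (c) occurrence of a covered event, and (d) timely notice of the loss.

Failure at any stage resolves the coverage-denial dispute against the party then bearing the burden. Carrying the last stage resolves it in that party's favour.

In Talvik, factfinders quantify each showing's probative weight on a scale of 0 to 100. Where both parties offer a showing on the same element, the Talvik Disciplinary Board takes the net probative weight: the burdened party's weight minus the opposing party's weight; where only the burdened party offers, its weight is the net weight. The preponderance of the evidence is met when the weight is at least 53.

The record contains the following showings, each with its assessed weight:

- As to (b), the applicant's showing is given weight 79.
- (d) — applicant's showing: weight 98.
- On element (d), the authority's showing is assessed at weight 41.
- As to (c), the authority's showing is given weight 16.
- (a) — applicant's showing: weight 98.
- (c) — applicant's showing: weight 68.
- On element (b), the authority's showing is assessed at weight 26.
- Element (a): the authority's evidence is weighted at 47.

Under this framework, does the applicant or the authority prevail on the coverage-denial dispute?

Stage 1 (applicant, the preponderance of the evidence, weight is at least 53): (a) net 98−47=51 < 53 — fails; (b) net 79−26=53 ≥ 53 — meets; (c) net 68−16=52 < 53 — fails; (d) net 98−41=57 ≥ 53 — meets.
  Stage 1 not carried; the applicant fails its burden.
The analysis ends at Stage 1; the authority prevails.

authority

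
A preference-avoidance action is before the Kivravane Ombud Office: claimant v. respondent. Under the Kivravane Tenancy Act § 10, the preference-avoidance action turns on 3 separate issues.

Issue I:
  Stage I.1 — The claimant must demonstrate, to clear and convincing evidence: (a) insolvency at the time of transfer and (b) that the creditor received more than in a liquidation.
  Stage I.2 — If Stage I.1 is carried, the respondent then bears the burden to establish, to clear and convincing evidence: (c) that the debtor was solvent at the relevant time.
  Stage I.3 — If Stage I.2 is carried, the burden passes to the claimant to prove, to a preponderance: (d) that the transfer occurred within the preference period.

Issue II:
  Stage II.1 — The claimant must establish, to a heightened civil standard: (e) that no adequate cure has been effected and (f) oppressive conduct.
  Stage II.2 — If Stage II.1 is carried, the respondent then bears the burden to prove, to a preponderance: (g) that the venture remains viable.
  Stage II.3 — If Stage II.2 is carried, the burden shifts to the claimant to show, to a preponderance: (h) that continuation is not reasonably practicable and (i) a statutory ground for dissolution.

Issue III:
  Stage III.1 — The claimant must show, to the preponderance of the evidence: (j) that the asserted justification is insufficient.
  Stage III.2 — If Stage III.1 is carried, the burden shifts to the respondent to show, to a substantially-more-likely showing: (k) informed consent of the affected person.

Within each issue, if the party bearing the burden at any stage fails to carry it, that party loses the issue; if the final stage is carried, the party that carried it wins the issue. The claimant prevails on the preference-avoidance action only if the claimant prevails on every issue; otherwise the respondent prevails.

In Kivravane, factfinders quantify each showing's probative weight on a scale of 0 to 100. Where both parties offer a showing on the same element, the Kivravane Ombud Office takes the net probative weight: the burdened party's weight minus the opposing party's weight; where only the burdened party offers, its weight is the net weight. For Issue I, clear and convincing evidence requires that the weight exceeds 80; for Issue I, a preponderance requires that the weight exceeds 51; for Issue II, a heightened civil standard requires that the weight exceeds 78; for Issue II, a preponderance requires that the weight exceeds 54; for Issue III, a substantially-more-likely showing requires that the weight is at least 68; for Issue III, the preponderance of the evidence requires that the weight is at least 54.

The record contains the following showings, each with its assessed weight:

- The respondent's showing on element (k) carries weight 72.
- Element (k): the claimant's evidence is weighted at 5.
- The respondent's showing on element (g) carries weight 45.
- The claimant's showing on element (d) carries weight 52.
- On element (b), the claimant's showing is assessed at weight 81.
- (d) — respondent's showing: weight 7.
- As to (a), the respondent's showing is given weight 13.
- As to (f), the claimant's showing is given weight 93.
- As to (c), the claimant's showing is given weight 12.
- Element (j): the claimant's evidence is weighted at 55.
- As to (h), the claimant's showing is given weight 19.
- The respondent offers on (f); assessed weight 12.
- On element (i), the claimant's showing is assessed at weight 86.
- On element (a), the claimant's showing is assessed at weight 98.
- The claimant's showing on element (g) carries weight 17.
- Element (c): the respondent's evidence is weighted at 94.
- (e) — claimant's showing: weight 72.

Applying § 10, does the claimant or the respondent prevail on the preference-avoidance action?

respondent

— Issue I —
At Stage I.1 the claimant must meet clear and convincing evidence (weight exceeds 80): on (a) the weight is 98 less the opposing 13 gives net 85, which does exceed 80, so (a) meets the standard; on (b) the weight is 81, > 80, so (b) meets the standard.
  Stage I.1 carried; the burden shifts to the respondent.
At Stage I.2 the respondent must meet clear and convincing evidence (weight exceeds 80): on (c) the weight is 94 less the opposing 12 gives net 82, which does exceed 80, so (c) meets the standard.
  The respondent carries Stage I.2; the claimant now bears the burden.
At Stage I.3 the claimant must meet a preponderance (weight exceeds 51): on (d) the weight is 52 less the opposing 7 gives net 45, ≤ 51, so (d) does not meet the standard.
  The claimant does not carry Stage I.3.
The respondent prevails on this issue.
— Issue II —
At Stage II.1 the claimant must meet a heightened civil standard (weight exceeds 78): on (e) the weight is 72, ≤ 78, so (e) does not meet the standard; on (f) the weight is 93 less the opposing 12 gives net 81, > 78, so (f) meets the standard.
  Not every element is met, so the claimant fails to carry Stage II.1.
The analysis ends at Stage II.1; the respondent prevails on this issue.
— Issue III —
At Stage III.1 the claimant must meet the preponderance of the evidence (weight is at least 54): on (j) the weight is 55, which does reach 54, so (j) meets the standard.
  All elements met. The burden passes to the respondent.
At Stage III.2 the respondent must meet a substantially-more-likely showing (weight is at least 68): on (k) the weight is 72 less the opposing 5 gives net 67, < 68, so (k) does not meet the standard.
  Stage III.2 not carried; the respondent fails its burden.
The analysis ends at Stage III.2; the claimant prevails on this issue.
Per-issue: Issue I → respondent; Issue II → respondent; Issue III → claimant. The claimant must prevail on every issue; overall, the respondent prevails.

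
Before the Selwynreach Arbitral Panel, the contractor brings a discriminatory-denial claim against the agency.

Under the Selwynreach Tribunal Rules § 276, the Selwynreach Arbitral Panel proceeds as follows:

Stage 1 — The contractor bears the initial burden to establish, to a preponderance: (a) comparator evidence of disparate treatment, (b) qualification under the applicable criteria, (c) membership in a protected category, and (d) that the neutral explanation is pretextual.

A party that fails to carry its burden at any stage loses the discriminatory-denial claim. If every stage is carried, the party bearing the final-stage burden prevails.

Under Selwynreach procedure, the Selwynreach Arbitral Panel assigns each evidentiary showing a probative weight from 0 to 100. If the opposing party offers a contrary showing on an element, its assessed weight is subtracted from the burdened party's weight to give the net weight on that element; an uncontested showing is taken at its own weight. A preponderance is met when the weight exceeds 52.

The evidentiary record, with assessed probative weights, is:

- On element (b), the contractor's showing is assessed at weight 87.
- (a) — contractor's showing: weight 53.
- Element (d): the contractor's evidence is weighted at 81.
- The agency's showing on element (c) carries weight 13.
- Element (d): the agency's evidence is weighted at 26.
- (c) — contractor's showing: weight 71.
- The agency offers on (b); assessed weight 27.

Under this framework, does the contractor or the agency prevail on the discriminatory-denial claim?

contractor

Stage 1 (contractor, a preponderance, weight exceeds 52): (a) 53 > 52 — meets; (b) net 87−27=60 > 52 — meets; (c) net 71−13=58 > 52 — meets; (d) net 81−26=55 > 52 — meets.
  Stage 1 carried; the final stage is satisfied.
All stages carried — the contractor prevails.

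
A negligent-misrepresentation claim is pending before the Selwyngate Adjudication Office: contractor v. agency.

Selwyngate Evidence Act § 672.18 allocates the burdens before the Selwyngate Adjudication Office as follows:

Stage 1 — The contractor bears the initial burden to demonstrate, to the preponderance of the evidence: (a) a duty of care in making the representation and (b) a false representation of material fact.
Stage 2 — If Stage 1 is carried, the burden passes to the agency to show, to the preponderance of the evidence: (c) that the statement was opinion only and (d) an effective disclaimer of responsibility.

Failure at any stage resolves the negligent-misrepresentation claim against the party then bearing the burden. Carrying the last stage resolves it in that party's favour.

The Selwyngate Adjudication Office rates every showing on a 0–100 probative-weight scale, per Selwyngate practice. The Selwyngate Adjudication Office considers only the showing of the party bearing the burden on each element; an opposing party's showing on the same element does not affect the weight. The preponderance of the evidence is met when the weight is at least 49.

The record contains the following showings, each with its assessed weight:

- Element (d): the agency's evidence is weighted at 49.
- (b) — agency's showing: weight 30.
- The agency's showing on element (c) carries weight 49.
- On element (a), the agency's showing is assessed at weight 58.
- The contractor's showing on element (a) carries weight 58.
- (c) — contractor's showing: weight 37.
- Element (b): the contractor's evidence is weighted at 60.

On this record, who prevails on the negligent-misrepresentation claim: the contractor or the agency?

agency

Stage 1 — burden on contractor; standard: the preponderance of the evidence (weight is at least 49).
    (a): 58 (agency's 58 disregarded) ≥ 49 [met]
    (b): 60 (agency's 30 disregarded) ≥ 49 [met]
  Stage 1 carried; the burden shifts to the agency.
Stage 2 — burden on agency; standard: the preponderance of the evidence (weight is at least 49).
    (c): 49 (contractor's 37 disregarded) ≥ 49 [met]
    (d): 49 ≥ 49 [met]
  Stage 2 carried; the final stage is satisfied.
With every stage satisfied, the agency prevails.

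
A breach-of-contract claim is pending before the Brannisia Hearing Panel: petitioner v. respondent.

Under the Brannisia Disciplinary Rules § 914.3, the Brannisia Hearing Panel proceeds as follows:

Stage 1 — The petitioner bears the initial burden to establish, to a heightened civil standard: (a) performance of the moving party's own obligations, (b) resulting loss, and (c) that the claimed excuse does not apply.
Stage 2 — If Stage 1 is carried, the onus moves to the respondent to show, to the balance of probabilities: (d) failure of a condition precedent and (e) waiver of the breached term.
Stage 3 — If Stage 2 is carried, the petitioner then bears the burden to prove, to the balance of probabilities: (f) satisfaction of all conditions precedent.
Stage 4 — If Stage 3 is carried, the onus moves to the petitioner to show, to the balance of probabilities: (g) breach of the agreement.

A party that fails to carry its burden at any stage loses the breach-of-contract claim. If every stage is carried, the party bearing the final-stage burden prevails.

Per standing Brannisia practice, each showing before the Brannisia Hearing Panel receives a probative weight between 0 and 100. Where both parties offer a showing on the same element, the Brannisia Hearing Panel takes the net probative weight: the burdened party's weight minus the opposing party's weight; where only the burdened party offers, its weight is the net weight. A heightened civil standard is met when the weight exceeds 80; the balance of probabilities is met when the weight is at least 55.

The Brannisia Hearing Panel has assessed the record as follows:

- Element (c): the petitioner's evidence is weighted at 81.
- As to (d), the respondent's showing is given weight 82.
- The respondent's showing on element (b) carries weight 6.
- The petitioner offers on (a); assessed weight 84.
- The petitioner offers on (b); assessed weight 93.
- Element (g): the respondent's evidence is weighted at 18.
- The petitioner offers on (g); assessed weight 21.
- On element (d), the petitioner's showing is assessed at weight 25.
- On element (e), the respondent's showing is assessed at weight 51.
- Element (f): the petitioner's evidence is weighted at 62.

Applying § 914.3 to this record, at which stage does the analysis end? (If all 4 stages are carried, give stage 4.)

Stage 1 (petitioner, a heightened civil standard, weight exceeds 80): (a) 84 > 80 — meets; (b) net 93−6=87 > 80 — meets; (c) 81 > 80 — meets.
  The petitioner carries Stage 1; the respondent now bears the burden.
Stage 2 (respondent, the balance of probabilities, weight is at least 55): (d) net 82−25=57 ≥ 55 — meets; (e) 51 < 55 — fails.
  Stage 2 not carried; the respondent fails its burden.
The analysis ends at Stage 2; the petitioner prevails.

stage 2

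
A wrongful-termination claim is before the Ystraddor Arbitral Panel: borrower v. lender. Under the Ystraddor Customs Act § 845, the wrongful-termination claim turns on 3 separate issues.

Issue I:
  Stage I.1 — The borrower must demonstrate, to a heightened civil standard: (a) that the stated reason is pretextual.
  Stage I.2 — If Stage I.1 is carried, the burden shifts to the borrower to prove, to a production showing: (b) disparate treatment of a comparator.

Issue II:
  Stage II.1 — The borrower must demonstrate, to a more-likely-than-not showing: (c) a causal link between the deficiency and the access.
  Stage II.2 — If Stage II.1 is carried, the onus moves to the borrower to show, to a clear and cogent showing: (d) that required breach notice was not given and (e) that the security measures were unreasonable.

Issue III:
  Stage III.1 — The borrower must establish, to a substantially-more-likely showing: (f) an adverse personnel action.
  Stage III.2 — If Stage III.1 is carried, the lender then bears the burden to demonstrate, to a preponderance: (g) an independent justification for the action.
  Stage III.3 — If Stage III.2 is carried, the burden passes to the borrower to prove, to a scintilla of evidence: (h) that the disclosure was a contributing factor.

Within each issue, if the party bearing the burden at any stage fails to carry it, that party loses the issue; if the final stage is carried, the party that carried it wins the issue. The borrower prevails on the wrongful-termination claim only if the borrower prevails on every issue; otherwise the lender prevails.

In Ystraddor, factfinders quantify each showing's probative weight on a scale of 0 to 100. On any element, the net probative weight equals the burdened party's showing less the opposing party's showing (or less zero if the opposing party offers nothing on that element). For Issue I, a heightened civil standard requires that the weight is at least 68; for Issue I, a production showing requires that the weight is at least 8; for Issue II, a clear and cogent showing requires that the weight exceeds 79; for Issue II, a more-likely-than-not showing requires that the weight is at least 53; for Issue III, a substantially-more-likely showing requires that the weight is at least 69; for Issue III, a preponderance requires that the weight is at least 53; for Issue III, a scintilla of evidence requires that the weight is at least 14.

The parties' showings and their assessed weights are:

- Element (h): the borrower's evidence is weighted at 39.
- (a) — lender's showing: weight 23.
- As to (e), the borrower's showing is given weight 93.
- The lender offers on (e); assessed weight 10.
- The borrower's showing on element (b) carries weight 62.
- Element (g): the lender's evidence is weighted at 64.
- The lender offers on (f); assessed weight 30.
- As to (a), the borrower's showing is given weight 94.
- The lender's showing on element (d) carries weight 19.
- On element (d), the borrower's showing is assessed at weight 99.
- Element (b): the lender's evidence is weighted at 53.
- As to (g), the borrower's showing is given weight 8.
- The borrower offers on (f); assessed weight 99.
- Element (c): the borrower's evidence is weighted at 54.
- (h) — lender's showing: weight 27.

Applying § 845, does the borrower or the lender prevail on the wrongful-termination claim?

— Issue I —
At Stage I.1 the borrower must meet a heightened civil standard (weight is at least 68): on (a) the weight is 94 less the opposing 23 gives net 71, ≥ 68, so (a) meets the standard.
  Stage I.1 is satisfied; the borrower continues to bear the burden.
At Stage I.2 the borrower must meet a production showing (weight is at least 8): on (b) the weight is 62 less the opposing 53 gives net 9, which does reach 8, so (b) meets the standard.
  Stage I.2 carried; the final stage is satisfied.
Every stage carried; the borrower prevails on this issue.
— Issue II —
At Stage II.1 the borrower must meet a more-likely-than-not showing (weight is at least 53): on (c) the weight is 54, ≥ 53, so (c) meets the standard.
  All elements met. The borrower retains the burden for Stage II.2.
At Stage II.2 the borrower must meet a clear and cogent showing (weight exceeds 79): on (d) the weight is 99 less the opposing 19 gives net 80, > 79, so (d) meets the standard; on (e) the weight is 93 less the opposing 10 gives net 83, > 79, so (e) meets the standard.
  All elements met at the final stage.
With every stage satisfied, the borrower prevails on this issue.
— Issue III —
Stage III.1 — burden on borrower; standard: a substantially-more-likely showing (weight is at least 69).
    (f): 99 − 30 = 69 ≥ 69 [met]
  The borrower carries Stage III.1; the lender now bears the burden.
Stage III.2 — burden on lender; standard: a preponderance (weight is at least 53).
    (g): 64 − 8 = 56 ≥ 53 [met]
  Stage III.2 is satisfied; the onus moves to the borrower.
Stage III.3 — burden on borrower; standard: a scintilla of evidence (weight is at least 14).
    (h): 39 − 27 = 12 < 14 [not met]
  Not every element is met, so the borrower fails to carry Stage III.3.
The analysis ends at Stage III.3; the lender prevails on this issue.
Per-issue: Issue I → borrower; Issue II → borrower; Issue III → lender. The borrower must prevail on every issue; overall, the lender prevails.

lender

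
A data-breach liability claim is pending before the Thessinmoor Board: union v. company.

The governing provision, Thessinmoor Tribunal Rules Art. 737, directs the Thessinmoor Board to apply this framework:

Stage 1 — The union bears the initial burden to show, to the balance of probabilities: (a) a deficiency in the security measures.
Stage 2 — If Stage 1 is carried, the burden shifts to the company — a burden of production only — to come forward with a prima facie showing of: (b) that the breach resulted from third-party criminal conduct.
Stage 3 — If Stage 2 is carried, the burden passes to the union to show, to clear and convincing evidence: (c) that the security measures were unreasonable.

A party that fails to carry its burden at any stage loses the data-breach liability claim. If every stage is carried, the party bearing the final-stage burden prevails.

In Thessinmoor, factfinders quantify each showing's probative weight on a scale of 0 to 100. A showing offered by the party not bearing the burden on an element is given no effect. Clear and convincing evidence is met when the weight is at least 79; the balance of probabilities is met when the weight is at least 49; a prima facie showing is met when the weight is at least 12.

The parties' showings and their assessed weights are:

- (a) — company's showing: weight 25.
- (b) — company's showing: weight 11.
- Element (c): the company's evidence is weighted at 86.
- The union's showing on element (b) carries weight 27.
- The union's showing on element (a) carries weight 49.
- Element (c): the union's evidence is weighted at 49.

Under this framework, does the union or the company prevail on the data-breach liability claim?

union

Stage 1 — burden on union; standard: the balance of probabilities (weight is at least 49).
    (a): 49 (company's 25 disregarded) ≥ 49 [met]
  All elements met. The burden passes to the company.
Stage 2 — burden on company; standard: a prima facie showing (weight is at least 12).
    (b): 11 (union's 27 disregarded) < 12 [not met]
  Stage 2 not carried; the company fails its burden.
So the union prevails.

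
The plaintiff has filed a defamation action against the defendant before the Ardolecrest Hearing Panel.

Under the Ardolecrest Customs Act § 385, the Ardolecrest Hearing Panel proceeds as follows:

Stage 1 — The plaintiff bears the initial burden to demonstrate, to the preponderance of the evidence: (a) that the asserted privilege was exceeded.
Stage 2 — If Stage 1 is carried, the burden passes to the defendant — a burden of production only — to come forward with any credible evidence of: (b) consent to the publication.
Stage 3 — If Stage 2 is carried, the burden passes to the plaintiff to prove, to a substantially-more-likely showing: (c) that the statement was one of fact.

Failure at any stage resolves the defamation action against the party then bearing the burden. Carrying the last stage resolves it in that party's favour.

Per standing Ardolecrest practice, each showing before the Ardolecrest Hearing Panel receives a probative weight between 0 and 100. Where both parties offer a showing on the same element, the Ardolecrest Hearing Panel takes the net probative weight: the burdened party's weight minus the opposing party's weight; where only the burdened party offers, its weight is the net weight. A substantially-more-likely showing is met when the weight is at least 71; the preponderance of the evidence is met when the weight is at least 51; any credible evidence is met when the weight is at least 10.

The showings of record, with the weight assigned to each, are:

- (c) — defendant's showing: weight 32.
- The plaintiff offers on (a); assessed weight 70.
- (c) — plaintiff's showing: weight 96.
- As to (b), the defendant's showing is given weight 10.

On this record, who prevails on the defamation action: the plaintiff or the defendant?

defendant

At Stage 1 the plaintiff must meet the preponderance of the evidence (weight is at least 51): on (a) the weight is 70, ≥ 51, so (a) meets the standard.
  The plaintiff carries Stage 1; the defendant now bears the burden.
At Stage 2 the defendant must meet any credible evidence (weight is at least 10): on (b) the weight is 10, ≥ 10, so (b) meets the standard.
  All elements met. The burden passes to the plaintiff.
At Stage 3 the plaintiff must meet a substantially-more-likely showing (weight is at least 71): on (c) the weight is 96 less the opposing 32 gives net 64, < 71, so (c) does not meet the standard.
  The plaintiff does not carry Stage 3.
So the defendant prevails.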